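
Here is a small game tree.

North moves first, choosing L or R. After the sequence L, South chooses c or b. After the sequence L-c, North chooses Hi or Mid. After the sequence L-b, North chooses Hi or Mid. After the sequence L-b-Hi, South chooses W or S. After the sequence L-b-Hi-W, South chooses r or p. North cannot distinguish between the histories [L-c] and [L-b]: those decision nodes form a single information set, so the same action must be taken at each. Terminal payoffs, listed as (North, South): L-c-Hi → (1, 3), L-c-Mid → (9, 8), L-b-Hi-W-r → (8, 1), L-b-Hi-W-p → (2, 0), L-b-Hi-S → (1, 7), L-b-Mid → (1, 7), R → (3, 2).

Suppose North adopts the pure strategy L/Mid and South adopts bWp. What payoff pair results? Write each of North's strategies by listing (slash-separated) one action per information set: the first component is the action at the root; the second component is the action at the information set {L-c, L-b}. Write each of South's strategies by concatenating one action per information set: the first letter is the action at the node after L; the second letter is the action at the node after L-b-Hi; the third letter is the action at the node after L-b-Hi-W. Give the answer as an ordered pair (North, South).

Trace the play path from the root:
  North plays L
  South plays b at [L]
  North plays Mid at [L-b]
→ terminal payoff (1, 7).
(South's choice at the node after L-b-Hi is never reached on this path, so it doesn't affect the outcome.)

(1, 7)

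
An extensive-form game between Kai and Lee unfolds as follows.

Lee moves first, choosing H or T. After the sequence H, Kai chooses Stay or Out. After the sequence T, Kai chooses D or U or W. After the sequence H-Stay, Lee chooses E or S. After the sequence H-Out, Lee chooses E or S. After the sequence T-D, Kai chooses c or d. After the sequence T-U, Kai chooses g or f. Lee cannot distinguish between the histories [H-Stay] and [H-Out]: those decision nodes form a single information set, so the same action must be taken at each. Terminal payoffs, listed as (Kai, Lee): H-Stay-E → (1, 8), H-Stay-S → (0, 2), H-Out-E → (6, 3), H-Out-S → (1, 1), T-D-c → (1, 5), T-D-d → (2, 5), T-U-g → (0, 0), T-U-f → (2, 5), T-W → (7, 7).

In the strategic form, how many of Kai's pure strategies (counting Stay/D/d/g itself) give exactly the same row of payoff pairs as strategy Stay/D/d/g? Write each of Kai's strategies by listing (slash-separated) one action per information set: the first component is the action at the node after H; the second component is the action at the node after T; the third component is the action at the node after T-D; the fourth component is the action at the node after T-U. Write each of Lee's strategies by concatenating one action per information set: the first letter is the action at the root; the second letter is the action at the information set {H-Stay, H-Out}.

4

Row for Stay/D/d/g (columns HE, HS, TE, TS): (1,8) (0,2) (2,5) (2,5).
Under Stay/D/d/g, Kai's choice at the node after T-U can never be reached regardless of what Lee does, so varying those choices leaves every outcome unchanged.
Holding the reachable choices fixed and varying the unreachable one freely already gives 2 equivalent strategies.
Checking the remaining rows, Stay/U/c/f, Stay/U/d/f also happen to give the same payoffs in every column, bringing the total to 4: Stay/D/d/g, Stay/D/d/f, Stay/U/c/f, Stay/U/d/f.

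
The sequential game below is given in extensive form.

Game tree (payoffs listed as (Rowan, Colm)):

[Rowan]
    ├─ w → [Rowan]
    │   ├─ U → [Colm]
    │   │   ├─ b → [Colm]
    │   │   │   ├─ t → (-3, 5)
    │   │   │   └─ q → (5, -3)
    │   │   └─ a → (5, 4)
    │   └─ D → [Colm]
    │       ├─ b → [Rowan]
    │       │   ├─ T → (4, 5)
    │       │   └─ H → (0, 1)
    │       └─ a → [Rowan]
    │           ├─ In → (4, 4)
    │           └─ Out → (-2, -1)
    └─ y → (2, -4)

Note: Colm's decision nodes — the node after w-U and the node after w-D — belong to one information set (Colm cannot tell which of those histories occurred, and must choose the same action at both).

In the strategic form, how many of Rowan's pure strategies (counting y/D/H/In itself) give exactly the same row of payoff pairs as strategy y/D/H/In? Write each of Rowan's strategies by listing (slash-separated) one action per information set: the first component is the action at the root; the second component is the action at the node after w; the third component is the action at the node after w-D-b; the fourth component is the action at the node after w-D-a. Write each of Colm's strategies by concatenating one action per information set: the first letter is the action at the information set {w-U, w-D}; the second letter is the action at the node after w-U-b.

Row for y/D/H/In (columns bt, bq, at, aq): (2,-4) (2,-4) (2,-4) (2,-4).
Under y/D/H/In, Rowan's choice at the node after w and at the node after w-D-b and at the node after w-D-a can never be reached regardless of what Colm does, so varying those choices leaves every outcome unchanged.
Holding the reachable choices fixed and varying the unreachable ones freely already gives 2 × 2 × 2 = 8 equivalent strategies.
No other strategy reproduces this row, so those 8 are the full class: y/U/T/In, y/U/T/Out, y/U/H/In, y/U/H/Out, y/D/T/In, y/D/T/Out, y/D/H/In, y/D/H/Out.

8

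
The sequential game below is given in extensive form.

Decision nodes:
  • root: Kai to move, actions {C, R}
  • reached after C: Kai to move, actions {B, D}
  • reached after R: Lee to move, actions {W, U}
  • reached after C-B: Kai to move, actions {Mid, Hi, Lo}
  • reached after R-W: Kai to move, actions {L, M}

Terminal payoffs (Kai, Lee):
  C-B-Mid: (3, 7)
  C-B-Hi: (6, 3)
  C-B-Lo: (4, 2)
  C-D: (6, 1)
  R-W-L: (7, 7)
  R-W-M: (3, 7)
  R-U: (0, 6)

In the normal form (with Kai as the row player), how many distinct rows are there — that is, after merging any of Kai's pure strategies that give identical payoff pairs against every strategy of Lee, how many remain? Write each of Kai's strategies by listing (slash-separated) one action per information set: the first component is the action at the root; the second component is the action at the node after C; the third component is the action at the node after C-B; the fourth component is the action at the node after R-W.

Kai has 24 pure strategies: C/B/Mid/L, C/B/Mid/M, C/B/Hi/L, C/B/Hi/M, C/B/Lo/L, C/B/Lo/M, C/D/Mid/L, C/D/Mid/M, C/D/Hi/L, C/D/Hi/M, C/D/Lo/L, C/D/Lo/M, R/B/Mid/L, R/B/Mid/M, R/B/Hi/L, R/B/Hi/M, R/B/Lo/L, R/B/Lo/M, R/D/Mid/L, R/D/Mid/M, R/D/Hi/L, R/D/Hi/M, R/D/Lo/L, R/D/Lo/M. Columns: W, U.
{C/B/Mid/L, C/B/Mid/M} → row (3,7) (3,7)
{C/B/Hi/L, C/B/Hi/M} → row (6,3) (6,3)
{C/B/Lo/L, C/B/Lo/M} → row (4,2) (4,2)
{C/D/Mid/L, C/D/Mid/M, C/D/Hi/L, C/D/Hi/M, C/D/Lo/L, C/D/Lo/M} → row (6,1) (6,1)
{R/B/Mid/L, R/B/Hi/L, R/B/Lo/L, R/D/Mid/L, R/D/Hi/L, R/D/Lo/L} → row (7,7) (0,6)
{R/B/Mid/M, R/B/Hi/M, R/B/Lo/M, R/D/Mid/M, R/D/Hi/M, R/D/Lo/M} → row (3,7) (0,6)
That's 6 distinct rows out of 24 strategies.

6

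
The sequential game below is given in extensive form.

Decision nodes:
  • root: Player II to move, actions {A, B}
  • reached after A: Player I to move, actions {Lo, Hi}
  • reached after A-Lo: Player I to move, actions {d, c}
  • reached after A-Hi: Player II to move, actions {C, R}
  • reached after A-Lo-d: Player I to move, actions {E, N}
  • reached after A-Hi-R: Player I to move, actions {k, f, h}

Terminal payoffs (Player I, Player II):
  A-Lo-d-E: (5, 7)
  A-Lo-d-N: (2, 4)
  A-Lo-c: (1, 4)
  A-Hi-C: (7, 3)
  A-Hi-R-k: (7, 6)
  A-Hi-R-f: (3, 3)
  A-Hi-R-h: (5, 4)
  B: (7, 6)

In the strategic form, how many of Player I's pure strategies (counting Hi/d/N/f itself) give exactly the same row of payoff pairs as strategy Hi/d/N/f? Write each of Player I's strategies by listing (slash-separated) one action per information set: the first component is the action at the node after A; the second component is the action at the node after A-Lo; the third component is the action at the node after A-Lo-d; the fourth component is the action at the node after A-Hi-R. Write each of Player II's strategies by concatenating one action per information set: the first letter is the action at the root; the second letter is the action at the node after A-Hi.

Row for Hi/d/N/f (columns AC, AR, BC, BR): (7,3) (3,3) (7,6) (7,6).
Under Hi/d/N/f, Player I's choice at the node after A-Lo and at the node after A-Lo-d can never be reached regardless of what Player II does, so varying those choices leaves every outcome unchanged.
Holding the reachable choices fixed and varying the unreachable ones freely already gives 2 × 2 = 4 equivalent strategies.
No other strategy reproduces this row, so those 4 are the full class: Hi/d/E/f, Hi/d/N/f, Hi/c/E/f, Hi/c/N/f.

4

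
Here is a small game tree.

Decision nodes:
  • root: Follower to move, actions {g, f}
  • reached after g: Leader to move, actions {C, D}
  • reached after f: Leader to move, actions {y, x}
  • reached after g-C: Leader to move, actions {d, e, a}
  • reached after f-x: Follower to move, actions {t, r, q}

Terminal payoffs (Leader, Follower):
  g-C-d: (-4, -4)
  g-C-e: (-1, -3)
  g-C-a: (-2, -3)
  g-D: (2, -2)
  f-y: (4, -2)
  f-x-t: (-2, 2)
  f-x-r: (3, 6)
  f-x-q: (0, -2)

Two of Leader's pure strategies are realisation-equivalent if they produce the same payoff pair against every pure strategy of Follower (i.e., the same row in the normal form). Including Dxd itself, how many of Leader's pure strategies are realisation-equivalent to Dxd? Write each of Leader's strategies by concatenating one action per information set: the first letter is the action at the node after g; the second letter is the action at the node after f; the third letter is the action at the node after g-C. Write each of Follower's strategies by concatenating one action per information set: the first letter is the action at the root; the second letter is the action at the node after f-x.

Row for Dxd (columns gt, gr, gq, ft, fr, fq): (2,-2) (2,-2) (2,-2) (-2,2) (3,6) (0,-2).
Under Dxd, Leader's choice at the node after g-C can never be reached regardless of what Follower does, so varying those choices leaves every outcome unchanged.
Holding the reachable choices fixed and varying the unreachable one freely already gives 3 equivalent strategies.
No other strategy reproduces this row, so those 3 are the full class: Dxd, Dxe, Dxa.

3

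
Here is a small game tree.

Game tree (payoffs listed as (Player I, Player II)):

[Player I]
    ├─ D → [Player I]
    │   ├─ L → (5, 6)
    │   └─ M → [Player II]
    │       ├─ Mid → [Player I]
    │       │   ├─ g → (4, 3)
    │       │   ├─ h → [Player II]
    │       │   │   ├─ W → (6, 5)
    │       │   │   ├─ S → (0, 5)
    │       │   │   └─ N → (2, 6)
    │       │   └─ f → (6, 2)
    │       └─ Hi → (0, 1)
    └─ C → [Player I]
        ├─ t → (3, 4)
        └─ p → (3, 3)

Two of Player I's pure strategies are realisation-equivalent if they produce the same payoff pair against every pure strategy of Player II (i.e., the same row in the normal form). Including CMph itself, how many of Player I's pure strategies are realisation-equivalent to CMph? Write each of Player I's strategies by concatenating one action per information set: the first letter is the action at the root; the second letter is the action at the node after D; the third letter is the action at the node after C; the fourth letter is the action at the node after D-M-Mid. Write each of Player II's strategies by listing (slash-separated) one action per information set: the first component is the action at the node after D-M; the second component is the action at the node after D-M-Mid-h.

6

Row for CMph (columns Mid/W, Mid/S, Mid/N, Hi/W, Hi/S, Hi/N): (3,3) (3,3) (3,3) (3,3) (3,3) (3,3).
Under CMph, Player I's choice at the node after D and at the node after D-M-Mid can never be reached regardless of what Player II does, so varying those choices leaves every outcome unchanged.
Holding the reachable choices fixed and varying the unreachable ones freely already gives 2 × 3 = 6 equivalent strategies.
No other strategy reproduces this row, so those 6 are the full class: CLpg, CLph, CLpf, CMpg, CMph, CMpf.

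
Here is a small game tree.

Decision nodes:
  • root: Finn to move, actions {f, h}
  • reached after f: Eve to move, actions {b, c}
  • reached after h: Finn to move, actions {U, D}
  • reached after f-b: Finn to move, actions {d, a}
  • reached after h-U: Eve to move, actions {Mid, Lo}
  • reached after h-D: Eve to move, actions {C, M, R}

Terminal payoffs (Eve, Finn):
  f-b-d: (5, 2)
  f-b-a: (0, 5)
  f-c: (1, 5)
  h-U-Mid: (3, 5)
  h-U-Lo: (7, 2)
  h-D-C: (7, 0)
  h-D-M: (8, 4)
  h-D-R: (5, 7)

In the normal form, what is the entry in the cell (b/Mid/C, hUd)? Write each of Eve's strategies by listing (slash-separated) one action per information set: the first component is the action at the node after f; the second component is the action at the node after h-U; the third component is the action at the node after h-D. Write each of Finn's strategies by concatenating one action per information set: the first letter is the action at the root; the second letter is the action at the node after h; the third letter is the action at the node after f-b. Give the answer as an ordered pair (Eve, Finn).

Trace the play path from the root:
  Finn plays h
  Finn plays U at [h]
  Eve plays Mid at [h-U]
→ terminal payoff (3, 5).
(Eve's choice at the node after f is never reached on this path, so it doesn't affect the outcome.)

(3, 5)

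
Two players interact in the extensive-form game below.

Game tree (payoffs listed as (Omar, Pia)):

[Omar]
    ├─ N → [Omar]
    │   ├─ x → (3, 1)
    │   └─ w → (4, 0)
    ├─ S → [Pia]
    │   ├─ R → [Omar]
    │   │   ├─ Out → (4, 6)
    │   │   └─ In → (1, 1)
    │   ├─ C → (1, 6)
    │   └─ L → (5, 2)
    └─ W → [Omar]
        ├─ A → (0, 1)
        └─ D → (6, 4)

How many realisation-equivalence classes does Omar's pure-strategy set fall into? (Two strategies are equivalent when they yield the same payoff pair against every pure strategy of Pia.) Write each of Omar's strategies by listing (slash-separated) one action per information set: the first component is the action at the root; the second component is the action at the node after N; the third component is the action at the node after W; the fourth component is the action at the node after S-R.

Omar has 24 pure strategies: N/x/A/Out, N/x/A/In, N/x/D/Out, N/x/D/In, N/w/A/Out, N/w/A/In, N/w/D/Out, N/w/D/In, S/x/A/Out, S/x/A/In, S/x/D/Out, S/x/D/In, S/w/A/Out, S/w/A/In, S/w/D/Out, S/w/D/In, W/x/A/Out, W/x/A/In, W/x/D/Out, W/x/D/In, W/w/A/Out, W/w/A/In, W/w/D/Out, W/w/D/In. Columns: R, C, L.
{N/x/A/Out, N/x/A/In, N/x/D/Out, N/x/D/In} → row (3,1) (3,1) (3,1)
{N/w/A/Out, N/w/A/In, N/w/D/Out, N/w/D/In} → row (4,0) (4,0) (4,0)
{S/x/A/Out, S/x/D/Out, S/w/A/Out, S/w/D/Out} → row (4,6) (1,6) (5,2)
{S/x/A/In, S/x/D/In, S/w/A/In, S/w/D/In} → row (1,1) (1,6) (5,2)
{W/x/A/Out, W/x/A/In, W/w/A/Out, W/w/A/In} → row (0,1) (0,1) (0,1)
{W/x/D/Out, W/x/D/In, W/w/D/Out, W/w/D/In} → row (6,4) (6,4) (6,4)
That's 6 distinct rows out of 24 strategies.

6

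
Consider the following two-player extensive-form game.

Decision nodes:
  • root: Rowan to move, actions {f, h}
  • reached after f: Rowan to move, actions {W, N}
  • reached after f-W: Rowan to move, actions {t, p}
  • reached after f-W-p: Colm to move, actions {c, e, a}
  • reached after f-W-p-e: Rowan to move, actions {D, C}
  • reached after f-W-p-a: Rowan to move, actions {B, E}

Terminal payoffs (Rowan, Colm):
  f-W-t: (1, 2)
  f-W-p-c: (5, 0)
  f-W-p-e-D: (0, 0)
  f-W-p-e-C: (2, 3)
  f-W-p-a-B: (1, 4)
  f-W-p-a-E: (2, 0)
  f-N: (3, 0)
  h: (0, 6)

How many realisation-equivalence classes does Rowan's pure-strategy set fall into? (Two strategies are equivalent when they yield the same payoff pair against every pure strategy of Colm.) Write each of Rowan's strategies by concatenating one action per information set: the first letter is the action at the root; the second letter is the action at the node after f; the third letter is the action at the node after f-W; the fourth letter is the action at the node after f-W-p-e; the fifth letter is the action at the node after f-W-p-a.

7

Rowan has 32 pure strategies: fWtDB, fWtDE, fWtCB, fWtCE, fWpDB, fWpDE, fWpCB, fWpCE, fNtDB, fNtDE, fNtCB, fNtCE, fNpDB, fNpDE, fNpCB, fNpCE, hWtDB, hWtDE, hWtCB, hWtCE, hWpDB, hWpDE, hWpCB, hWpCE, hNtDB, hNtDE, hNtCB, hNtCE, hNpDB, hNpDE, hNpCB, hNpCE. Columns: c, e, a.
{fWtDB, fWtDE, fWtCB, fWtCE} → row (1,2) (1,2) (1,2)
{fWpDB} → row (5,0) (0,0) (1,4)
{fWpDE} → row (5,0) (0,0) (2,0)
{fWpCB} → row (5,0) (2,3) (1,4)
{fWpCE} → row (5,0) (2,3) (2,0)
{fNtDB, fNtDE, fNtCB, fNtCE, fNpDB, fNpDE, fNpCB, fNpCE} → row (3,0) (3,0) (3,0)
{hWtDB, hWtDE, hWtCB, hWtCE, hWpDB, hWpDE, hWpCB, hWpCE, hNtDB, hNtDE, hNtCB, hNtCE, hNpDB, hNpDE, hNpCB, hNpCE} → row (0,6) (0,6) (0,6)
That's 7 distinct rows out of 32 strategies.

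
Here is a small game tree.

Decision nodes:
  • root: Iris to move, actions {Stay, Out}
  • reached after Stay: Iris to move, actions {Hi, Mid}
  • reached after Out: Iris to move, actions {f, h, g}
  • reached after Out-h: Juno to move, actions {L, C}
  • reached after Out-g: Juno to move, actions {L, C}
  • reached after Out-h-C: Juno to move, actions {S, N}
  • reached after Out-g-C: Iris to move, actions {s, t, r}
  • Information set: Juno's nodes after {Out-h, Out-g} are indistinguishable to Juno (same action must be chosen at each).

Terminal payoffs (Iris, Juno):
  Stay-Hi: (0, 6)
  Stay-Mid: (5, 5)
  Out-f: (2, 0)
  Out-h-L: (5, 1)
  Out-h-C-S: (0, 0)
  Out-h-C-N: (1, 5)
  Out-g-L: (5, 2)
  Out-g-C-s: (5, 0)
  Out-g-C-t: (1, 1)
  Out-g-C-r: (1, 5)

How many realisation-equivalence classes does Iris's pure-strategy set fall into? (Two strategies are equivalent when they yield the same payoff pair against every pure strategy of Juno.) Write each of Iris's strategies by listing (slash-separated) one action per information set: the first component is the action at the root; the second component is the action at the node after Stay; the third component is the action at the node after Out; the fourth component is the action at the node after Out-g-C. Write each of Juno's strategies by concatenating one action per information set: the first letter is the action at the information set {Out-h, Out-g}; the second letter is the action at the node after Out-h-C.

7

Iris has 36 pure strategies: Stay/Hi/f/s, Stay/Hi/f/t, Stay/Hi/f/r, Stay/Hi/h/s, Stay/Hi/h/t, Stay/Hi/h/r, Stay/Hi/g/s, Stay/Hi/g/t, Stay/Hi/g/r, Stay/Mid/f/s, Stay/Mid/f/t, Stay/Mid/f/r, Stay/Mid/h/s, Stay/Mid/h/t, Stay/Mid/h/r, Stay/Mid/g/s, Stay/Mid/g/t, Stay/Mid/g/r, Out/Hi/f/s, Out/Hi/f/t, Out/Hi/f/r, Out/Hi/h/s, Out/Hi/h/t, Out/Hi/h/r, Out/Hi/g/s, Out/Hi/g/t, Out/Hi/g/r, Out/Mid/f/s, Out/Mid/f/t, Out/Mid/f/r, Out/Mid/h/s, Out/Mid/h/t, Out/Mid/h/r, Out/Mid/g/s, Out/Mid/g/t, Out/Mid/g/r. Columns: LS, LN, CS, CN.
{Stay/Hi/f/s, Stay/Hi/f/t, Stay/Hi/f/r, Stay/Hi/h/s, Stay/Hi/h/t, Stay/Hi/h/r, Stay/Hi/g/s, Stay/Hi/g/t, Stay/Hi/g/r} → row (0,6) (0,6) (0,6) (0,6)
{Stay/Mid/f/s, Stay/Mid/f/t, Stay/Mid/f/r, Stay/Mid/h/s, Stay/Mid/h/t, Stay/Mid/h/r, Stay/Mid/g/s, Stay/Mid/g/t, Stay/Mid/g/r} → row (5,5) (5,5) (5,5) (5,5)
{Out/Hi/f/s, Out/Hi/f/t, Out/Hi/f/r, Out/Mid/f/s, Out/Mid/f/t, Out/Mid/f/r} → row (2,0) (2,0) (2,0) (2,0)
{Out/Hi/h/s, Out/Hi/h/t, Out/Hi/h/r, Out/Mid/h/s, Out/Mid/h/t, Out/Mid/h/r} → row (5,1) (5,1) (0,0) (1,5)
{Out/Hi/g/s, Out/Mid/g/s} → row (5,2) (5,2) (5,0) (5,0)
{Out/Hi/g/t, Out/Mid/g/t} → row (5,2) (5,2) (1,1) (1,1)
{Out/Hi/g/r, Out/Mid/g/r} → row (5,2) (5,2) (1,5) (1,5)
That's 7 distinct rows out of 36 strategies.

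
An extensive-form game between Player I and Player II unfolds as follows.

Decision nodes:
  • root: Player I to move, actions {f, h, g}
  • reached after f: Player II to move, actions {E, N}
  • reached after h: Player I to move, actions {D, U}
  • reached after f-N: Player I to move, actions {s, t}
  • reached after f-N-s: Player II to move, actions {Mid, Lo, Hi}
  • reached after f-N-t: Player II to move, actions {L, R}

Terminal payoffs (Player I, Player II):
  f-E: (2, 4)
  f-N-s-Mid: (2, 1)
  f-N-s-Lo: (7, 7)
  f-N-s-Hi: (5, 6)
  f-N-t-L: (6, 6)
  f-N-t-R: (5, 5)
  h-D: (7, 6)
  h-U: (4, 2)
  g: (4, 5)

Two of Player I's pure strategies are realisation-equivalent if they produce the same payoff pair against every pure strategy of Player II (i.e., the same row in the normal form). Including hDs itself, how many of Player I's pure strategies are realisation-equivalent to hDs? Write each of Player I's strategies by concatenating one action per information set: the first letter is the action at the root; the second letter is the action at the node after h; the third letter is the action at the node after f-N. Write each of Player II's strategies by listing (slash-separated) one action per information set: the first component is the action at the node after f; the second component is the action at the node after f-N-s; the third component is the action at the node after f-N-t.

2

Row for hDs (columns E/Mid/L, E/Mid/R, E/Lo/L, E/Lo/R, E/Hi/L, E/Hi/R, N/Mid/L, N/Mid/R, N/Lo/L, N/Lo/R, N/Hi/L, N/Hi/R): (7,6) (7,6) (7,6) (7,6) (7,6) (7,6) (7,6) (7,6) (7,6) (7,6) (7,6) (7,6).
Under hDs, Player I's choice at the node after f-N can never be reached regardless of what Player II does, so varying those choices leaves every outcome unchanged.
Holding the reachable choices fixed and varying the unreachable one freely already gives 2 equivalent strategies.
No other strategy reproduces this row, so those 2 are the full class: hDs, hDt.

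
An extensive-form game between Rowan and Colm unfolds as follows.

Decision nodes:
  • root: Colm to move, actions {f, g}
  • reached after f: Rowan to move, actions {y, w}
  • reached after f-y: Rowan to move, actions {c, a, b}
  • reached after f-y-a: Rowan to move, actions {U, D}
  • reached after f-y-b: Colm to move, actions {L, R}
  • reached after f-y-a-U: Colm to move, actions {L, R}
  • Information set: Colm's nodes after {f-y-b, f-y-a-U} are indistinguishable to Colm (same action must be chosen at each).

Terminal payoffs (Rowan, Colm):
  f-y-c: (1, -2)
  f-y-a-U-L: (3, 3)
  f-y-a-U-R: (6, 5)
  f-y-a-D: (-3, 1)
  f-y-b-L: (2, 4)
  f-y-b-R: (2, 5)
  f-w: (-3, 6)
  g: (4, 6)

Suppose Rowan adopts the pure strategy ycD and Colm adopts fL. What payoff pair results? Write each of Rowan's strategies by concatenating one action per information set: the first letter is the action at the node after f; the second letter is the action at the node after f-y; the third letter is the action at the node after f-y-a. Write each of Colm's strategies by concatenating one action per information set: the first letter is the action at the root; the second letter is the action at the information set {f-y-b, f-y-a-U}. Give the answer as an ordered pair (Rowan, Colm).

(1, -2)

Trace the play path from the root:
  Colm plays f
  Rowan plays y at [f]
  Rowan plays c at [f-y]
→ terminal payoff (1, -2).
(Rowan's choice at the node after f-y-a is never reached on this path, so it doesn't affect the outcome.)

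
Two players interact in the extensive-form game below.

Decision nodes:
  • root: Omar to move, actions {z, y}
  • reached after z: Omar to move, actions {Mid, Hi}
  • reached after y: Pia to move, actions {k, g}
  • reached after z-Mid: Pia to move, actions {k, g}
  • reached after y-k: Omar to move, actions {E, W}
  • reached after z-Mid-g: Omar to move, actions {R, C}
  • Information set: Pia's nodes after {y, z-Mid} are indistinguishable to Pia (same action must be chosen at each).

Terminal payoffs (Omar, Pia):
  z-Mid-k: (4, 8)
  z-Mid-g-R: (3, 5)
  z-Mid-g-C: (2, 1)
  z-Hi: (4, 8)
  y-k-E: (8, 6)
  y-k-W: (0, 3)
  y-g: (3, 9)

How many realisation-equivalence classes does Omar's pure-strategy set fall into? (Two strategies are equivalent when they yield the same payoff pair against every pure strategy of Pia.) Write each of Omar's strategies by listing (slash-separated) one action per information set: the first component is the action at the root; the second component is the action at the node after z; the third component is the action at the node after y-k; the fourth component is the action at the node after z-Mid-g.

5

Omar has 16 pure strategies: z/Mid/E/R, z/Mid/E/C, z/Mid/W/R, z/Mid/W/C, z/Hi/E/R, z/Hi/E/C, z/Hi/W/R, z/Hi/W/C, y/Mid/E/R, y/Mid/E/C, y/Mid/W/R, y/Mid/W/C, y/Hi/E/R, y/Hi/E/C, y/Hi/W/R, y/Hi/W/C. Columns: k, g.
{z/Mid/E/R, z/Mid/W/R} → row (4,8) (3,5)
{z/Mid/E/C, z/Mid/W/C} → row (4,8) (2,1)
{z/Hi/E/R, z/Hi/E/C, z/Hi/W/R, z/Hi/W/C} → row (4,8) (4,8)
{y/Mid/E/R, y/Mid/E/C, y/Hi/E/R, y/Hi/E/C} → row (8,6) (3,9)
{y/Mid/W/R, y/Mid/W/C, y/Hi/W/R, y/Hi/W/C} → row (0,3) (3,9)
That's 5 distinct rows out of 16 strategies.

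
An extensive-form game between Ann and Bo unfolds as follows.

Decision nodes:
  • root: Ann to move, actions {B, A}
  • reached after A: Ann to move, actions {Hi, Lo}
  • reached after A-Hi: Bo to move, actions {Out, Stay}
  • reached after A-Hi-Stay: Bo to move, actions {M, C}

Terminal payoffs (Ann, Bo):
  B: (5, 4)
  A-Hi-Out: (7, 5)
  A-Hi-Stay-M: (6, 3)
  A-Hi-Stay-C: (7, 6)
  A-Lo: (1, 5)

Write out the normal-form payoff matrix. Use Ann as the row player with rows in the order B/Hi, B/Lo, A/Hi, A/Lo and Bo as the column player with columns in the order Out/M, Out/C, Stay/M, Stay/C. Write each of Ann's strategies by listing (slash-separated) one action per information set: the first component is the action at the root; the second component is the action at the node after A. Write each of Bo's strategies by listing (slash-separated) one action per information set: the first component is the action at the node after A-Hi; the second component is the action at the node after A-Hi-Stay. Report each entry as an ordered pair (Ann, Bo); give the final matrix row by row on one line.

        Out/M    Out/C   Stay/M   Stay/C
B/Hi    (5,4)    (5,4)    (5,4)    (5,4)
B/Lo    (5,4)    (5,4)    (5,4)    (5,4)
A/Hi    (7,5)    (7,5)    (6,3)    (7,6)
A/Lo    (1,5)    (1,5)    (1,5)    (1,5)

B/Hi: (5,4) (5,4) (5,4) (5,4) | B/Lo: (5,4) (5,4) (5,4) (5,4) | A/Hi: (7,5) (7,5) (6,3) (7,6) | A/Lo: (1,5) (1,5) (1,5) (1,5)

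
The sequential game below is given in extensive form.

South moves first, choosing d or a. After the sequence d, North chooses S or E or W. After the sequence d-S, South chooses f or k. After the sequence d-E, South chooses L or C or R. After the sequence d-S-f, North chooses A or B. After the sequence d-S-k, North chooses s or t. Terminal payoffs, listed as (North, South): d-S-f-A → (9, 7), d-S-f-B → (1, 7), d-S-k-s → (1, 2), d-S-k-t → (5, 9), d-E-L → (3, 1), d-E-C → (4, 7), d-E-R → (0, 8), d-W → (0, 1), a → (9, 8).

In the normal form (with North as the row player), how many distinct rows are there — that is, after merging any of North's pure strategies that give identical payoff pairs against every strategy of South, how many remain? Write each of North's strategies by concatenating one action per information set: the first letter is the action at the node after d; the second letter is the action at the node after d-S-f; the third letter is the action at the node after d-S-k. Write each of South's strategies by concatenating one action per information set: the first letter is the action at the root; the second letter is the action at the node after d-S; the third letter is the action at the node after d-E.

North has 12 pure strategies: SAs, SAt, SBs, SBt, EAs, EAt, EBs, EBt, WAs, WAt, WBs, WBt. Columns: dfL, dfC, dfR, dkL, dkC, dkR, afL, afC, afR, akL, akC, akR.
{SAs} → row (9,7) (9,7) (9,7) (1,2) (1,2) (1,2) (9,8) (9,8) (9,8) (9,8) (9,8) (9,8)
{SAt} → row (9,7) (9,7) (9,7) (5,9) (5,9) (5,9) (9,8) (9,8) (9,8) (9,8) (9,8) (9,8)
{SBs} → row (1,7) (1,7) (1,7) (1,2) (1,2) (1,2) (9,8) (9,8) (9,8) (9,8) (9,8) (9,8)
{SBt} → row (1,7) (1,7) (1,7) (5,9) (5,9) (5,9) (9,8) (9,8) (9,8) (9,8) (9,8) (9,8)
{EAs, EAt, EBs, EBt} → row (3,1) (4,7) (0,8) (3,1) (4,7) (0,8) (9,8) (9,8) (9,8) (9,8) (9,8) (9,8)
{WAs, WAt, WBs, WBt} → row (0,1) (0,1) (0,1) (0,1) (0,1) (0,1) (9,8) (9,8) (9,8) (9,8) (9,8) (9,8)
That's 6 distinct rows out of 12 strategies.

6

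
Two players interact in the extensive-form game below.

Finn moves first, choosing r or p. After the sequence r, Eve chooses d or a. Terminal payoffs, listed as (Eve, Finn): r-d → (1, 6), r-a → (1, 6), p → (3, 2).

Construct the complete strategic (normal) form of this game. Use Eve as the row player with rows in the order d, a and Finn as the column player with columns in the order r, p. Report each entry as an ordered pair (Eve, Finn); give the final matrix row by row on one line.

d: (1,6) (3,2) | a: (1,6) (3,2)

            r        p
   d    (1,6)    (3,2)
   a    (1,6)    (3,2)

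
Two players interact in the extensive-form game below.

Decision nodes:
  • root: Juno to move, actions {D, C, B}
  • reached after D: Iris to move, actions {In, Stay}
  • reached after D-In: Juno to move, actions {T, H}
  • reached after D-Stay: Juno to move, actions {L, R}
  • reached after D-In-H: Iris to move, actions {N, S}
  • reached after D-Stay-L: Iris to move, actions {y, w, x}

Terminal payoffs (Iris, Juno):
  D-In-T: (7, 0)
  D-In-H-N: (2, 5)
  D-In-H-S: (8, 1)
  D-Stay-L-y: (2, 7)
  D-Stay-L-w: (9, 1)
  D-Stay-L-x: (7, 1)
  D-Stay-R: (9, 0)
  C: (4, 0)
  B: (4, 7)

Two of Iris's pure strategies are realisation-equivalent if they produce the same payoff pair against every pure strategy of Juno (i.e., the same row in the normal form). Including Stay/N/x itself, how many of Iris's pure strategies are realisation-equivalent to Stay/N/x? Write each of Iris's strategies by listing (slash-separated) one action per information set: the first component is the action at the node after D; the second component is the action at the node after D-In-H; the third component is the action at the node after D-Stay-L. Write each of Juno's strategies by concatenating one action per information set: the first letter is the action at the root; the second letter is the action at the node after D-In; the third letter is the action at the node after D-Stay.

2

Row for Stay/N/x (columns DTL, DTR, DHL, DHR, CTL, CTR, CHL, CHR, BTL, BTR, BHL, BHR): (7,1) (9,0) (7,1) (9,0) (4,0) (4,0) (4,0) (4,0) (4,7) (4,7) (4,7) (4,7).
Under Stay/N/x, Iris's choice at the node after D-In-H can never be reached regardless of what Juno does, so varying those choices leaves every outcome unchanged.
Holding the reachable choices fixed and varying the unreachable one freely already gives 2 equivalent strategies.
No other strategy reproduces this row, so those 2 are the full class: Stay/N/x, Stay/S/x.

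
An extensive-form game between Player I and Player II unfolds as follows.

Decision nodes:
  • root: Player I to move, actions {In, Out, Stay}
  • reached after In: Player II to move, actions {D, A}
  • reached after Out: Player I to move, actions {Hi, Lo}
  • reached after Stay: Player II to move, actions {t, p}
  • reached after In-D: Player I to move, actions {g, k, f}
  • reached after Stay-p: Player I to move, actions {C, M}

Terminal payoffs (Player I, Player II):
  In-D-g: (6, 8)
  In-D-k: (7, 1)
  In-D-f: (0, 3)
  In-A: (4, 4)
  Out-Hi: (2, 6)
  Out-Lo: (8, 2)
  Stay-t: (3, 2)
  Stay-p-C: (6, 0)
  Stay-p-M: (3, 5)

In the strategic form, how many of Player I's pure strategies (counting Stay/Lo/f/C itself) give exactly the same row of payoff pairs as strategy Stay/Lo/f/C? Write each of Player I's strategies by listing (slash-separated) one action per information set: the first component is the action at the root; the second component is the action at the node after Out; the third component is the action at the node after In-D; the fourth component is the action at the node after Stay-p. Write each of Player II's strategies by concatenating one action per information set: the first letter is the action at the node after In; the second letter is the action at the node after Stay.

Row for Stay/Lo/f/C (columns Dt, Dp, At, Ap): (3,2) (6,0) (3,2) (6,0).
Under Stay/Lo/f/C, Player I's choice at the node after Out and at the node after In-D can never be reached regardless of what Player II does, so varying those choices leaves every outcome unchanged.
Holding the reachable choices fixed and varying the unreachable ones freely already gives 2 × 3 = 6 equivalent strategies.
No other strategy reproduces this row, so those 6 are the full class: Stay/Hi/g/C, Stay/Hi/k/C, Stay/Hi/f/C, Stay/Lo/g/C, Stay/Lo/k/C, Stay/Lo/f/C.

6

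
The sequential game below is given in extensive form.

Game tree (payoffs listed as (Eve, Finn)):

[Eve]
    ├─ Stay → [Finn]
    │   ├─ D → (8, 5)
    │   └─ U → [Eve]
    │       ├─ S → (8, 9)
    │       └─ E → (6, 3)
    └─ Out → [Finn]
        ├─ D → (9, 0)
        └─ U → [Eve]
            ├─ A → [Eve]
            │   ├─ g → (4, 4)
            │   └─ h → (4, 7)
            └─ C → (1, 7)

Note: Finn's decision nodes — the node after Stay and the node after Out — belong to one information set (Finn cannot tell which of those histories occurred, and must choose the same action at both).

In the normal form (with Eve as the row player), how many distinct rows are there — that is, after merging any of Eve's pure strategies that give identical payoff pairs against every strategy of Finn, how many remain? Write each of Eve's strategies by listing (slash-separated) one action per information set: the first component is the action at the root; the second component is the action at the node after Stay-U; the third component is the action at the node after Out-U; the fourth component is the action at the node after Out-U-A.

5

Eve has 16 pure strategies: Stay/S/A/g, Stay/S/A/h, Stay/S/C/g, Stay/S/C/h, Stay/E/A/g, Stay/E/A/h, Stay/E/C/g, Stay/E/C/h, Out/S/A/g, Out/S/A/h, Out/S/C/g, Out/S/C/h, Out/E/A/g, Out/E/A/h, Out/E/C/g, Out/E/C/h. Columns: D, U.
{Stay/S/A/g, Stay/S/A/h, Stay/S/C/g, Stay/S/C/h} → row (8,5) (8,9)
{Stay/E/A/g, Stay/E/A/h, Stay/E/C/g, Stay/E/C/h} → row (8,5) (6,3)
{Out/S/A/g, Out/E/A/g} → row (9,0) (4,4)
{Out/S/A/h, Out/E/A/h} → row (9,0) (4,7)
{Out/S/C/g, Out/S/C/h, Out/E/C/g, Out/E/C/h} → row (9,0) (1,7)
That's 5 distinct rows out of 16 strategies.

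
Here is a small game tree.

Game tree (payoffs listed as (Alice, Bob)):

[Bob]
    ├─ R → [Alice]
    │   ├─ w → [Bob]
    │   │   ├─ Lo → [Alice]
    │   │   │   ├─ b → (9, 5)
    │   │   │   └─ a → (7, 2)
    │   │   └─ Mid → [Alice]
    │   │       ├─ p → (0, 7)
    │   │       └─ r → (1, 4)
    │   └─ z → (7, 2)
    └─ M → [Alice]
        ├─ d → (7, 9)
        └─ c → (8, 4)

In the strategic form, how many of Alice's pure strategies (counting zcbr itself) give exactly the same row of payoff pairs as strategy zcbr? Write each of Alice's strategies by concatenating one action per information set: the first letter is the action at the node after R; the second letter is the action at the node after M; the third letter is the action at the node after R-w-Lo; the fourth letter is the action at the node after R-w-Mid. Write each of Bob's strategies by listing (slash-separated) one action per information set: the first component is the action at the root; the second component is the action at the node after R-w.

Row for zcbr (columns R/Lo, R/Mid, M/Lo, M/Mid): (7,2) (7,2) (8,4) (8,4).
Under zcbr, Alice's choice at the node after R-w-Lo and at the node after R-w-Mid can never be reached regardless of what Bob does, so varying those choices leaves every outcome unchanged.
Holding the reachable choices fixed and varying the unreachable ones freely already gives 2 × 2 = 4 equivalent strategies.
No other strategy reproduces this row, so those 4 are the full class: zcbp, zcbr, zcap, zcar.

4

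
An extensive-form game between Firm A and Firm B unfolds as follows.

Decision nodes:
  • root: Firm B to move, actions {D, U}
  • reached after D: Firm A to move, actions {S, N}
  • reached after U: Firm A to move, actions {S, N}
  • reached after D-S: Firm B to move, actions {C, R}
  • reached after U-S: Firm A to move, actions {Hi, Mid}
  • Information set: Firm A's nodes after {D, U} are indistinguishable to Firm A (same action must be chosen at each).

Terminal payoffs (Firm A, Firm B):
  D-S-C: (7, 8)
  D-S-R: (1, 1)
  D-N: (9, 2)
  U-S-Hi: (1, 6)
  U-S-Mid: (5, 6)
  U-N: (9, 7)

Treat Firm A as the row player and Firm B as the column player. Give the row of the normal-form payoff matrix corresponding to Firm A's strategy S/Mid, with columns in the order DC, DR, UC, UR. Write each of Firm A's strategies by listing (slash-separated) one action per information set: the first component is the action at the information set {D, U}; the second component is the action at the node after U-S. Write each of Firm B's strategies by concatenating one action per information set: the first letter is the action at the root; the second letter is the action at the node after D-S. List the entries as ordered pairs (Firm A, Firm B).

(7,8) (1,1) (5,6) (5,6)

vs DC: Firm B plays D → Firm A plays S at [D] → Firm B plays C at [D-S] → (7, 8)
vs DR: Firm B plays D → Firm A plays S at [D] → Firm B plays R at [D-S] → (1, 1)
vs UC: Firm B plays U → Firm A plays S at [U] → Firm A plays Mid at [U-S] → (5, 6)
vs UR: Firm B plays U → Firm A plays S at [U] → Firm A plays Mid at [U-S] → (5, 6)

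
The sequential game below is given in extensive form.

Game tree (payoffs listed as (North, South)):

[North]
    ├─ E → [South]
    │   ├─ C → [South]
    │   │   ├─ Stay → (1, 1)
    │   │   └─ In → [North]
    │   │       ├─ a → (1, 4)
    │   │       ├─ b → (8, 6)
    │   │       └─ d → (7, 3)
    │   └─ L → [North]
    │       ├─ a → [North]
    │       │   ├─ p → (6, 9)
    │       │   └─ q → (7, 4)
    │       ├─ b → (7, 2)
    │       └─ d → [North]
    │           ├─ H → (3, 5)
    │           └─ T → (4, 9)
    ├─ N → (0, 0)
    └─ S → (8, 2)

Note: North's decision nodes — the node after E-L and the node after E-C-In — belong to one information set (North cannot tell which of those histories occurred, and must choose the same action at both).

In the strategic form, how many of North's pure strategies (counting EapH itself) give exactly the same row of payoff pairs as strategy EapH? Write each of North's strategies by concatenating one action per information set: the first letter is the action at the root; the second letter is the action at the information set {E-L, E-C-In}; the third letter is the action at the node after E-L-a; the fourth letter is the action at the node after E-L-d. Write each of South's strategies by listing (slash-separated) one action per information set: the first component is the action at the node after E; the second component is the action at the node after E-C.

2

Row for EapH (columns C/Stay, C/In, L/Stay, L/In): (1,1) (1,4) (6,9) (6,9).
Under EapH, North's choice at the node after E-L-d can never be reached regardless of what South does, so varying those choices leaves every outcome unchanged.
Holding the reachable choices fixed and varying the unreachable one freely already gives 2 equivalent strategies.
No other strategy reproduces this row, so those 2 are the full class: EapH, EapT.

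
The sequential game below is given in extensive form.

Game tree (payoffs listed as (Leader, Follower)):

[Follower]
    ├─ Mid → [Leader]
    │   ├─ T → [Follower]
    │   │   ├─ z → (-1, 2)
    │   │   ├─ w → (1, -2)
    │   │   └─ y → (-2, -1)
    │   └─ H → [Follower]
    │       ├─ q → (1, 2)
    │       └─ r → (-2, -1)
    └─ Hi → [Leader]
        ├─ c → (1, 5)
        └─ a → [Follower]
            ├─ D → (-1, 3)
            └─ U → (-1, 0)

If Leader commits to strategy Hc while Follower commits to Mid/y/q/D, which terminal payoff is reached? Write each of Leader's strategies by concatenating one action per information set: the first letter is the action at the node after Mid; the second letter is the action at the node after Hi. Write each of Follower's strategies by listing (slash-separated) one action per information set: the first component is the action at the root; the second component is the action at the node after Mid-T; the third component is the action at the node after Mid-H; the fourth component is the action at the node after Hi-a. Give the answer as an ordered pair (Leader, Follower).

(1, 2)

Trace the play path from the root:
  Follower plays Mid
  Leader plays H at [Mid]
  Follower plays q at [Mid-H]
→ terminal payoff (1, 2).
(Leader's choice at the node after Hi is never reached on this path, so it doesn't affect the outcome.)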